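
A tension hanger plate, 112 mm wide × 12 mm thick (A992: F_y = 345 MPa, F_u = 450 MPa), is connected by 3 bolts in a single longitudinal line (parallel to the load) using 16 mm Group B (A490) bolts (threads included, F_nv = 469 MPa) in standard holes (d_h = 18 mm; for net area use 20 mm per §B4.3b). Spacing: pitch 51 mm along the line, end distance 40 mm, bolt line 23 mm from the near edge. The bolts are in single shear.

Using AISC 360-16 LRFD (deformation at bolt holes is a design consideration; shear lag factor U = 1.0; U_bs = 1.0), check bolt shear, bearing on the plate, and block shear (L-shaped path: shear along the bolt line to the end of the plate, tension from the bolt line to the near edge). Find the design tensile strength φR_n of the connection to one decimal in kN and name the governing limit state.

212.2 kN (bolt shear governs)

Bolt shear: A_b = π(16)²/4 = 201.06 mm². φR_n = 0.75 × 469 × 201.06 × 3 × 1 = 212.2 kN.
Bearing (12 mm plate, F_u = 450 MPa): end bolts L_c = 40 − 18/2 = 31, R_n = min(1.2×31×12×450, 2.4×16×12×450) = 200.88 kN/bolt; interior L_c = 51 − 18 = 33, R_n = 207.36 kN/bolt. φR_n = 0.75 × (1×200.88 + 2×207.36) = 461.7 kN.
Block shear: shear path 1×[40+2×51] = 1×142 mm, A_gv = 1704, A_nv = 1×(142 − 2.5×20)×12 = 1104 mm²; tension to near edge: (23 − 0.5×20)×12 = 156 mm². R_n = min(0.6×450×1104, 0.6×345×1704) + 1.0×450×156 = min(298.08, 352.73) + 70.2 = 368.28 kN. φR_n = 0.75 × 368.28 = 276.2 kN.
Governing: min(212.2, 461.7, 276.2) = 212.2 kN → bolt shear.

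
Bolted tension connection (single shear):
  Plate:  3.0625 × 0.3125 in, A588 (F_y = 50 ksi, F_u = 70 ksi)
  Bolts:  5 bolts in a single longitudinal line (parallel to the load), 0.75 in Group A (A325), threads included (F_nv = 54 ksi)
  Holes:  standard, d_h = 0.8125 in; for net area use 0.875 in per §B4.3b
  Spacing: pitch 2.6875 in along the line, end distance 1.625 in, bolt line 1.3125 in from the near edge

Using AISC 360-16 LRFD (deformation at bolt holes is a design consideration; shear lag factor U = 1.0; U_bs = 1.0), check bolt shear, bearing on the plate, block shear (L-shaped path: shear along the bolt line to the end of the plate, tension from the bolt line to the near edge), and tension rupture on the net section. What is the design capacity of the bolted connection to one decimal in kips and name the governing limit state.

Bolt shear: A_b = π(0.75)²/4 = 0.44179 in². φR_n = 0.75 × 54 × 0.44179 × 5 × 1 = 89.5 kips.
Bearing (0.3125 in plate, F_u = 70 ksi): end bolts L_c = 1.625 − 0.8125/2 = 1.21875, R_n = min(1.2×1.21875×0.3125×70, 2.4×0.75×0.3125×70) = 31.992 kips/bolt; interior L_c = 2.6875 − 0.8125 = 1.875, R_n = 39.375 kips/bolt. φR_n = 0.75 × (1×31.992 + 4×39.375) = 142.1 kips.
Block shear: shear path 1×[1.625+4×2.6875] = 1×12.375 in, A_gv = 3.8672, A_nv = 1×(12.375 − 4.5×0.875)×0.3125 = 2.6367 in²; tension to near edge: (1.3125 − 0.5×0.875)×0.3125 = 0.27344 in². R_n = min(0.6×70×2.6367, 0.6×50×3.8672) + 1.0×70×0.27344 = min(110.74, 116.02) + 19.141 = 129.88 kips. φR_n = 0.75 × 129.88 = 97.4 kips.
Tension rupture (net): A_n = (3.0625 − 1×0.875)×0.3125 = 0.68359 in² (U = 1.0, A_e = A_n). φR_n = 0.75 × 70 × 0.68359 = 35.9 kips.
Governing: min(89.5, 142.1, 97.4, 35.9) = 35.9 kips → net-section rupture.

35.9 kips (net-section rupture governs)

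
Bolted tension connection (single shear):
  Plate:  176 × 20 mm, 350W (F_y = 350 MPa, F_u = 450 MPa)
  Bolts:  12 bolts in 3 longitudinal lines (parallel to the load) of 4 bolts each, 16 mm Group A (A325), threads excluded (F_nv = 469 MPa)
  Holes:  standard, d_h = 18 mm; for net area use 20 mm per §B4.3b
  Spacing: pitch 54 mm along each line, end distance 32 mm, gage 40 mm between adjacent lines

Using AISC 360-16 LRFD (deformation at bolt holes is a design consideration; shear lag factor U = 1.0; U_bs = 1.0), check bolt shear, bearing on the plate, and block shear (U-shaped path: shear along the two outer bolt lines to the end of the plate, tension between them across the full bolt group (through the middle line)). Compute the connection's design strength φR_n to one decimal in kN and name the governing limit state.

Bolt shear: A_b = π(16)²/4 = 201.06 mm². φR_n = 0.75 × 469 × 201.06 × 12 × 1 = 848.7 kN.
Bearing (20 mm plate, F_u = 450 MPa): end bolts L_c = 32 − 18/2 = 23, R_n = min(1.2×23×20×450, 2.4×16×20×450) = 248.4 kN/bolt; interior L_c = 54 − 18 = 36, R_n = 345.6 kN/bolt. φR_n = 0.75 × (3×248.4 + 9×345.6) = 2891.7 kN.
Block shear: shear path 2×[32+3×54] = 2×194 mm, A_gv = 7760, A_nv = 2×(194 − 3.5×20)×20 = 4960 mm²; tension across gage: (80 − 2×20)×20 = 800 mm². R_n = min(0.6×450×4960, 0.6×350×7760) + 1.0×450×800 = min(1339.2, 1629.6) + 360 = 1699.2 kN. φR_n = 0.75 × 1699.2 = 1274.4 kN.
Governing: min(848.7, 2891.7, 1274.4) = 848.7 kN → bolt shear.

848.7 kN (bolt shear governs)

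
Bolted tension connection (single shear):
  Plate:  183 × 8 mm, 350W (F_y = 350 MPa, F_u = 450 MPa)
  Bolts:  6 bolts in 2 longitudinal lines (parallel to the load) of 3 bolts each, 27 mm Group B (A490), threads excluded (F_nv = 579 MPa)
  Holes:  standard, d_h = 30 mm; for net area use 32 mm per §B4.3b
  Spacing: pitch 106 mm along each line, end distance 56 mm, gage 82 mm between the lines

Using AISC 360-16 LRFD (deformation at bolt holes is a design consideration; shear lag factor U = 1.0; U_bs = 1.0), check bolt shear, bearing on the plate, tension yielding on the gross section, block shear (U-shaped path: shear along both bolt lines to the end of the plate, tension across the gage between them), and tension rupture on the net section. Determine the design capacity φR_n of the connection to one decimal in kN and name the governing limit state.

321.3 kN (net-section rupture governs)

Bolt shear: A_b = π(27)²/4 = 572.56 mm². φR_n = 0.75 × 579 × 572.56 × 6 × 1 = 1491.8 kN.
Bearing (8 mm plate, F_u = 450 MPa): end bolts L_c = 56 − 30/2 = 41, R_n = min(1.2×41×8×450, 2.4×27×8×450) = 177.12 kN/bolt; interior L_c = 106 − 30 = 76, R_n = 233.28 kN/bolt. φR_n = 0.75 × (2×177.12 + 4×233.28) = 965.5 kN.
Tension yield (gross): A_g = 183×8 = 1464 mm². φR_n = 0.90 × 350 × 1464 = 461.2 kN.
Block shear: shear path 2×[56+2×106] = 2×268 mm, A_gv = 4288, A_nv = 2×(268 − 2.5×32)×8 = 3008 mm²; tension across gage: (82 − 1×32)×8 = 400 mm². R_n = min(0.6×450×3008, 0.6×350×4288) + 1.0×450×400 = min(812.16, 900.48) + 180 = 992.16 kN. φR_n = 0.75 × 992.16 = 744.1 kN.
Tension rupture (net): A_n = (183 − 2×32)×8 = 952 mm² (U = 1.0, A_e = A_n). φR_n = 0.75 × 450 × 952 = 321.3 kN.
Governing: min(1491.8, 965.5, 461.2, 744.1, 321.3) = 321.3 kN → net-section rupture.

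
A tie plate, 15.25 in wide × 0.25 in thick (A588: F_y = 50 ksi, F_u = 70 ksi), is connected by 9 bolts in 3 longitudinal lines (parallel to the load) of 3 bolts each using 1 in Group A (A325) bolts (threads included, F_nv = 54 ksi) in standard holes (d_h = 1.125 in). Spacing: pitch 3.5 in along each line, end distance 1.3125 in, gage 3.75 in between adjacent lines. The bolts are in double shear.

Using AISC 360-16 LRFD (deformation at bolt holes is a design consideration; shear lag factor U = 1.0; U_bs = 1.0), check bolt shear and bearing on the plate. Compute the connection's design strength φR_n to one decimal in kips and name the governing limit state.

224.4 kips (bearing governs)

Bolt shear: A_b = π(1)²/4 = 0.7854 in². φR_n = 0.75 × 54 × 0.7854 × 9 × 2 = 572.6 kips.
Bearing (0.25 in plate, F_u = 70 ksi): end bolts L_c = 1.3125 − 1.125/2 = 0.75, R_n = min(1.2×0.75×0.25×70, 2.4×1×0.25×70) = 15.75 kips/bolt; interior L_c = 3.5 − 1.125 = 2.375, R_n = 42 kips/bolt. φR_n = 0.75 × (3×15.75 + 6×42) = 224.4 kips.
Governing: min(572.6, 224.4) = 224.4 kips → bearing.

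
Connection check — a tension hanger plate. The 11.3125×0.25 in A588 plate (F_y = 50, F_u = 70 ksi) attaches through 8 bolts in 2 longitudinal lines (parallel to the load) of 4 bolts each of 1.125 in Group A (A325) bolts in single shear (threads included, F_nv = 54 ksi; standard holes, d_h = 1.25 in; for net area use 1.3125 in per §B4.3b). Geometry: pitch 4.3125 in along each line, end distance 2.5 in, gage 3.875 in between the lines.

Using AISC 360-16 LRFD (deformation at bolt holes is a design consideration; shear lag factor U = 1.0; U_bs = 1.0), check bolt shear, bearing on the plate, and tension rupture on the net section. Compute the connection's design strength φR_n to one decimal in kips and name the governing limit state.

Bolt shear: A_b = π(1.125)²/4 = 0.99402 in². φR_n = 0.75 × 54 × 0.99402 × 8 × 1 = 322.1 kips.
Bearing (0.25 in plate, F_u = 70 ksi): end bolts L_c = 2.5 − 1.25/2 = 1.875, R_n = min(1.2×1.875×0.25×70, 2.4×1.125×0.25×70) = 39.375 kips/bolt; interior L_c = 4.3125 − 1.25 = 3.0625, R_n = 47.25 kips/bolt. φR_n = 0.75 × (2×39.375 + 6×47.25) = 271.7 kips.
Tension rupture (net): A_n = (11.3125 − 2×1.3125)×0.25 = 2.1719 in² (U = 1.0, A_e = A_n). φR_n = 0.75 × 70 × 2.1719 = 114.0 kips.
Governing: min(322.1, 271.7, 114.0) = 114.0 kips → net-section rupture.

114.0 kips (net-section rupture governs)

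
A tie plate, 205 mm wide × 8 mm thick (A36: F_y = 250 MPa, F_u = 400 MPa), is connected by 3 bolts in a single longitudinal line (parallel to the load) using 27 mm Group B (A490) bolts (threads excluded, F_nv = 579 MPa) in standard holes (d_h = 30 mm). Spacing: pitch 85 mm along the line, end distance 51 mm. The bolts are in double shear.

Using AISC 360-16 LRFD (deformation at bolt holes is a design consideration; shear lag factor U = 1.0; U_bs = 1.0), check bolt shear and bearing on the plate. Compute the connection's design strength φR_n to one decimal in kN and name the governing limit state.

Bolt shear: A_b = π(27)²/4 = 572.56 mm². φR_n = 0.75 × 579 × 572.56 × 3 × 2 = 1491.8 kN.
Bearing (8 mm plate, F_u = 400 MPa): end bolts L_c = 51 − 30/2 = 36, R_n = min(1.2×36×8×400, 2.4×27×8×400) = 138.24 kN/bolt; interior L_c = 85 − 30 = 55, R_n = 207.36 kN/bolt. φR_n = 0.75 × (1×138.24 + 2×207.36) = 414.7 kN.
Governing: min(1491.8, 414.7) = 414.7 kN → bearing.

414.7 kN (bearing governs)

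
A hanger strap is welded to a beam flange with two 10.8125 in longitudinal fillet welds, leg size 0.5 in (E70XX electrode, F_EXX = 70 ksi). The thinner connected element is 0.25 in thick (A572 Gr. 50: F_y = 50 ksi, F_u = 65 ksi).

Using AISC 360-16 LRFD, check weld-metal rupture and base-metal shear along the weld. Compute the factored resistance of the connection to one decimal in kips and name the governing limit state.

158.1 kips (base-metal shear governs)

Weld metal: throat = 0.707×0.5 = 0.3535 in, L = 2×10.8125 = 21.625 in. φR_n = 0.75 × 0.6 × 70 × 0.3535 × 21.625 = 240.8 kips.
Base metal shear (0.25 in plate): yield φR_n = 1.0×0.6×50×0.25×21.625 = 162.2 kips; rupture φR_n = 0.75×0.6×65×0.25×21.625 = 158.1 kips; take 158.1 kips (rupture).
Governing: min(240.8, 158.1) = 158.1 kips → base-metal shear.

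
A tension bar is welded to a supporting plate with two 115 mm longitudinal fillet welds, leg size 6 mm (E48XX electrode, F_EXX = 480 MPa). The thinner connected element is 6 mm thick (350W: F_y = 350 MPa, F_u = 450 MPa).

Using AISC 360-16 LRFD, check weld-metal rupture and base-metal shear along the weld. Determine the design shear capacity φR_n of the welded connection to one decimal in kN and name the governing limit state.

210.7 kN (weld metal governs)

Weld metal: throat = 0.707×6 = 4.242 mm, L = 2×115 = 230 mm. φR_n = 0.75 × 0.6 × 480 × 4.242 × 230 = 210.7 kN.
Base metal shear (6 mm plate): yield φR_n = 1.0×0.6×350×6×230 = 289.8 kN; rupture φR_n = 0.75×0.6×450×6×230 = 279.5 kN; take 279.5 kN (rupture).
Governing: min(210.7, 279.5) = 210.7 kN → weld metal.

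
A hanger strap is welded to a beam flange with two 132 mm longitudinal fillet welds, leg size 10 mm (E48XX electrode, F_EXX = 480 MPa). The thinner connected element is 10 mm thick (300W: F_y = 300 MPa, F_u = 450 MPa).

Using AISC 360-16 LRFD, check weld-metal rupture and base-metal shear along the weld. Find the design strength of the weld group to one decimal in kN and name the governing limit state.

403.2 kN (weld metal governs)

Weld metal: throat = 0.707×10 = 7.07 mm, L = 2×132 = 264 mm. φR_n = 0.75 × 0.6 × 480 × 7.07 × 264 = 403.2 kN.
Base metal shear (10 mm plate): yield φR_n = 1.0×0.6×300×10×264 = 475.2 kN; rupture φR_n = 0.75×0.6×450×10×264 = 534.6 kN; take 475.2 kN (yield).
Governing: min(403.2, 475.2) = 403.2 kN → weld metal.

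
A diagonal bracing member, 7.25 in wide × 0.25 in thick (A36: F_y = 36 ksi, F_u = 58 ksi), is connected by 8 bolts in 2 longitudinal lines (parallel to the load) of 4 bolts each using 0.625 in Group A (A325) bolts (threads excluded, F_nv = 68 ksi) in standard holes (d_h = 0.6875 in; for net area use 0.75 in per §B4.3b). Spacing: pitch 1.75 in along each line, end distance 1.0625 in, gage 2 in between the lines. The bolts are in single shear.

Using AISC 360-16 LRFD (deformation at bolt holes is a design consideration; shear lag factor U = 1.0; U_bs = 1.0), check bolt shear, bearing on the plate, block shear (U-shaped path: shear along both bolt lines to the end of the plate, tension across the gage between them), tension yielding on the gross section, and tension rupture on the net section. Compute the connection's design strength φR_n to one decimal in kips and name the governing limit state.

58.7 kips (gross-section yield governs)

Bolt shear: A_b = π(0.625)²/4 = 0.3068 in². φR_n = 0.75 × 68 × 0.3068 × 8 × 1 = 125.2 kips.
Bearing (0.25 in plate, F_u = 58 ksi): end bolts L_c = 1.0625 − 0.6875/2 = 0.71875, R_n = min(1.2×0.71875×0.25×58, 2.4×0.625×0.25×58) = 12.506 kips/bolt; interior L_c = 1.75 − 0.6875 = 1.0625, R_n = 18.488 kips/bolt. φR_n = 0.75 × (2×12.506 + 6×18.488) = 102.0 kips.
Block shear: shear path 2×[1.0625+3×1.75] = 2×6.3125 in, A_gv = 3.1563, A_nv = 2×(6.3125 − 3.5×0.75)×0.25 = 1.8438 in²; tension across gage: (2 − 1×0.75)×0.25 = 0.3125 in². R_n = min(0.6×58×1.8438, 0.6×36×3.1563) + 1.0×58×0.3125 = min(64.164, 68.176) + 18.125 = 82.289 kips. φR_n = 0.75 × 82.289 = 61.7 kips.
Tension yield (gross): A_g = 7.25×0.25 = 1.8125 in². φR_n = 0.90 × 36 × 1.8125 = 58.7 kips.
Tension rupture (net): A_n = (7.25 − 2×0.75)×0.25 = 1.4375 in² (U = 1.0, A_e = A_n). φR_n = 0.75 × 58 × 1.4375 = 62.5 kips.
Governing: min(125.2, 102.0, 61.7, 58.7, 62.5) = 58.7 kips → gross-section yield.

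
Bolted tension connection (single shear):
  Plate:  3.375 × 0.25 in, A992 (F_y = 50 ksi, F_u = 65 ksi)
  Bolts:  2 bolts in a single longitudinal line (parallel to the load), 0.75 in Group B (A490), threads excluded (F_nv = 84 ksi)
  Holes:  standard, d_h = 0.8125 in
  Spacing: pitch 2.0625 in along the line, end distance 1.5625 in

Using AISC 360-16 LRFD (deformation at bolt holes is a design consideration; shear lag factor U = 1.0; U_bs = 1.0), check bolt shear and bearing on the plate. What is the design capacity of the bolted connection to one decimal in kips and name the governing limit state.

35.2 kips (bearing governs)

Bolt shear: A_b = π(0.75)²/4 = 0.44179 in². φR_n = 0.75 × 84 × 0.44179 × 2 × 1 = 55.7 kips.
Bearing (0.25 in plate, F_u = 65 ksi): end bolts L_c = 1.5625 − 0.8125/2 = 1.15625, R_n = min(1.2×1.15625×0.25×65, 2.4×0.75×0.25×65) = 22.547 kips/bolt; interior L_c = 2.0625 − 0.8125 = 1.25, R_n = 24.375 kips/bolt. φR_n = 0.75 × (1×22.547 + 1×24.375) = 35.2 kips.
Governing: min(55.7, 35.2) = 35.2 kips → bearing.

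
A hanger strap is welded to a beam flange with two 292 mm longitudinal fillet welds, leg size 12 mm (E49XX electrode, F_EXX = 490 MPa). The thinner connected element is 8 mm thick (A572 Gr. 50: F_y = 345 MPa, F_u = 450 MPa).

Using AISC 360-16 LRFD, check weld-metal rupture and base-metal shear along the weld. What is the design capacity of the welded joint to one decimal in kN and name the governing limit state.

Weld metal: throat = 0.707×12 = 8.484 mm, L = 2×292 = 584 mm. φR_n = 0.75 × 0.6 × 490 × 8.484 × 584 = 1092.5 kN.
Base metal shear (8 mm plate): yield φR_n = 1.0×0.6×345×8×584 = 967.1 kN; rupture φR_n = 0.75×0.6×450×8×584 = 946.1 kN; take 946.1 kN (rupture).
Governing: min(1092.5, 946.1) = 946.1 kN → base-metal shear.

946.1 kN (base-metal shear governs)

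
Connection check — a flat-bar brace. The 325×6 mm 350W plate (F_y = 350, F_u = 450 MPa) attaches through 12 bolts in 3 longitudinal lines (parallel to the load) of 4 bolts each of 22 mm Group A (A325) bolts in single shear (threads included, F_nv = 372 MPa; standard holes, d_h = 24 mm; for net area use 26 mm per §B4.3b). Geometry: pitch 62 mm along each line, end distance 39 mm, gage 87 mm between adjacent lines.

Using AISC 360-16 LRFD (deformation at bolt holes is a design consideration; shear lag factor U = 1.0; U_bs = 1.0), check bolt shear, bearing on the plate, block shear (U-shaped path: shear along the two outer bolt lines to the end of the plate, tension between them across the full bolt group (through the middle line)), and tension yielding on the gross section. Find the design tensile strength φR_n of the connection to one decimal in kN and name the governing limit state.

Bolt shear: A_b = π(22)²/4 = 380.13 mm². φR_n = 0.75 × 372 × 380.13 × 12 × 1 = 1272.7 kN.
Bearing (6 mm plate, F_u = 450 MPa): end bolts L_c = 39 − 24/2 = 27, R_n = min(1.2×27×6×450, 2.4×22×6×450) = 87.48 kN/bolt; interior L_c = 62 − 24 = 38, R_n = 123.12 kN/bolt. φR_n = 0.75 × (3×87.48 + 9×123.12) = 1027.9 kN.
Block shear: shear path 2×[39+3×62] = 2×225 mm, A_gv = 2700, A_nv = 2×(225 − 3.5×26)×6 = 1608 mm²; tension across gage: (174 − 2×26)×6 = 732 mm². R_n = min(0.6×450×1608, 0.6×350×2700) + 1.0×450×732 = min(434.16, 567) + 329.4 = 763.56 kN. φR_n = 0.75 × 763.56 = 572.7 kN.
Tension yield (gross): A_g = 325×6 = 1950 mm². φR_n = 0.90 × 350 × 1950 = 614.3 kN.
Governing: min(1272.7, 1027.9, 572.7, 614.3) = 572.7 kN → block shear.

572.7 kN (block shear governs)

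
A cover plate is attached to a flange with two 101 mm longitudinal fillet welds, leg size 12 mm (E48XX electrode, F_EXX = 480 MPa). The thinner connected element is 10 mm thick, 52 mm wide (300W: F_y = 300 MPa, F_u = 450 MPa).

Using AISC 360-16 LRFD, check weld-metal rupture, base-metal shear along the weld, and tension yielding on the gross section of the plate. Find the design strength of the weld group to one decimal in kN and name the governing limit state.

140.4 kN (gross-section yield governs)

Weld metal: throat = 0.707×12 = 8.484 mm, L = 2×101 = 202 mm. φR_n = 0.75 × 0.6 × 480 × 8.484 × 202 = 370.2 kN.
Base metal shear (10 mm plate): yield φR_n = 1.0×0.6×300×10×202 = 363.6 kN; rupture φR_n = 0.75×0.6×450×10×202 = 409.1 kN; take 363.6 kN (yield).
Tension yield (gross): A_g = 52×10 = 520 mm². φR_n = 0.90 × 300 × 520 = 140.4 kN.
Governing: min(370.2, 363.6, 140.4) = 140.4 kN → gross-section yield.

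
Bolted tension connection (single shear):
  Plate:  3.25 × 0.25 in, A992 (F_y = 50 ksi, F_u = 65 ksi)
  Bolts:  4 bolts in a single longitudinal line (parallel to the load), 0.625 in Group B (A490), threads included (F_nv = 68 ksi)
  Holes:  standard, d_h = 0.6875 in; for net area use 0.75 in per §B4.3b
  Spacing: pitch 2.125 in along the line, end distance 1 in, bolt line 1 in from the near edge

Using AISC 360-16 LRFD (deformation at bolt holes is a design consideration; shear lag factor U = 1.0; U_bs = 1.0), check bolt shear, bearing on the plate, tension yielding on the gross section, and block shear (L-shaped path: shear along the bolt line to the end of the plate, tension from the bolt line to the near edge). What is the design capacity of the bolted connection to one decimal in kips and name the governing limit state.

Bolt shear: A_b = π(0.625)²/4 = 0.3068 in². φR_n = 0.75 × 68 × 0.3068 × 4 × 1 = 62.6 kips.
Bearing (0.25 in plate, F_u = 65 ksi): end bolts L_c = 1 − 0.6875/2 = 0.65625, R_n = min(1.2×0.65625×0.25×65, 2.4×0.625×0.25×65) = 12.797 kips/bolt; interior L_c = 2.125 − 0.6875 = 1.4375, R_n = 24.375 kips/bolt. φR_n = 0.75 × (1×12.797 + 3×24.375) = 64.4 kips.
Tension yield (gross): A_g = 3.25×0.25 = 0.8125 in². φR_n = 0.90 × 50 × 0.8125 = 36.6 kips.
Block shear: shear path 1×[1+3×2.125] = 1×7.375 in, A_gv = 1.8438, A_nv = 1×(7.375 − 3.5×0.75)×0.25 = 1.1875 in²; tension to near edge: (1 − 0.5×0.75)×0.25 = 0.15625 in². R_n = min(0.6×65×1.1875, 0.6×50×1.8438) + 1.0×65×0.15625 = min(46.313, 55.314) + 10.156 = 56.469 kips. φR_n = 0.75 × 56.469 = 42.4 kips.
Governing: min(62.6, 64.4, 36.6, 42.4) = 36.6 kips → gross-section yield.

36.6 kips (gross-section yield governs)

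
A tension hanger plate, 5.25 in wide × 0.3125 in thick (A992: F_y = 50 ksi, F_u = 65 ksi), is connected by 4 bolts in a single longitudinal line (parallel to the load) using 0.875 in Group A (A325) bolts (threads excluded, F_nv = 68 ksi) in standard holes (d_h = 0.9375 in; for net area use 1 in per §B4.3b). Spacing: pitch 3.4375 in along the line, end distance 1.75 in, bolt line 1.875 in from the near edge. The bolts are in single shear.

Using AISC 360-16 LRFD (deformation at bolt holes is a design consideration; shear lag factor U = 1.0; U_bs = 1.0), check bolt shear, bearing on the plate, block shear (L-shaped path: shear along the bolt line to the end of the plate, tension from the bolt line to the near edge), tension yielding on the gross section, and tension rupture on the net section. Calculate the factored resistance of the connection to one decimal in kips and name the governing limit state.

Bolt shear: A_b = π(0.875)²/4 = 0.60132 in². φR_n = 0.75 × 68 × 0.60132 × 4 × 1 = 122.7 kips.
Bearing (0.3125 in plate, F_u = 65 ksi): end bolts L_c = 1.75 − 0.9375/2 = 1.28125, R_n = min(1.2×1.28125×0.3125×65, 2.4×0.875×0.3125×65) = 31.23 kips/bolt; interior L_c = 3.4375 − 0.9375 = 2.5, R_n = 42.656 kips/bolt. φR_n = 0.75 × (1×31.23 + 3×42.656) = 119.4 kips.
Block shear: shear path 1×[1.75+3×3.4375] = 1×12.0625 in, A_gv = 3.7695, A_nv = 1×(12.0625 − 3.5×1)×0.3125 = 2.6758 in²; tension to near edge: (1.875 − 0.5×1)×0.3125 = 0.42969 in². R_n = min(0.6×65×2.6758, 0.6×50×3.7695) + 1.0×65×0.42969 = min(104.36, 113.09) + 27.93 = 132.29 kips. φR_n = 0.75 × 132.29 = 99.2 kips.
Tension yield (gross): A_g = 5.25×0.3125 = 1.6406 in². φR_n = 0.90 × 50 × 1.6406 = 73.8 kips.
Tension rupture (net): A_n = (5.25 − 1×1)×0.3125 = 1.3281 in² (U = 1.0, A_e = A_n). φR_n = 0.75 × 65 × 1.3281 = 64.7 kips.
Governing: min(122.7, 119.4, 99.2, 73.8, 64.7) = 64.7 kips → net-section rupture.

64.7 kips (net-section rupture governs)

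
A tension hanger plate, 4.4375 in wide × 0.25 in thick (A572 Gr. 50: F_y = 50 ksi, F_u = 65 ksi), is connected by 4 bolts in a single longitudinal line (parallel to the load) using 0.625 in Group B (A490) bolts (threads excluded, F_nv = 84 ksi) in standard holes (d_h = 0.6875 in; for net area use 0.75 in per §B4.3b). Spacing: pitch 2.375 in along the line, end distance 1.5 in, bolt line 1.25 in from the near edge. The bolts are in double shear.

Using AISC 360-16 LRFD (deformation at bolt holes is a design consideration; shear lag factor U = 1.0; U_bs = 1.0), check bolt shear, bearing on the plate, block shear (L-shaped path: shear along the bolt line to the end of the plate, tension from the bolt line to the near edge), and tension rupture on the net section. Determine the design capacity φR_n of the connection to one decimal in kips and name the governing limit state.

Bolt shear: A_b = π(0.625)²/4 = 0.3068 in². φR_n = 0.75 × 84 × 0.3068 × 4 × 2 = 154.6 kips.
Bearing (0.25 in plate, F_u = 65 ksi): end bolts L_c = 1.5 − 0.6875/2 = 1.15625, R_n = min(1.2×1.15625×0.25×65, 2.4×0.625×0.25×65) = 22.547 kips/bolt; interior L_c = 2.375 − 0.6875 = 1.6875, R_n = 24.375 kips/bolt. φR_n = 0.75 × (1×22.547 + 3×24.375) = 71.8 kips.
Block shear: shear path 1×[1.5+3×2.375] = 1×8.625 in, A_gv = 2.1563, A_nv = 1×(8.625 − 3.5×0.75)×0.25 = 1.5 in²; tension to near edge: (1.25 − 0.5×0.75)×0.25 = 0.21875 in². R_n = min(0.6×65×1.5, 0.6×50×2.1563) + 1.0×65×0.21875 = min(58.5, 64.689) + 14.219 = 72.719 kips. φR_n = 0.75 × 72.719 = 54.5 kips.
Tension rupture (net): A_n = (4.4375 − 1×0.75)×0.25 = 0.92188 in² (U = 1.0, A_e = A_n). φR_n = 0.75 × 65 × 0.92188 = 44.9 kips.
Governing: min(154.6, 71.8, 54.5, 44.9) = 44.9 kips → net-section rupture.

44.9 kips (net-section rupture governs)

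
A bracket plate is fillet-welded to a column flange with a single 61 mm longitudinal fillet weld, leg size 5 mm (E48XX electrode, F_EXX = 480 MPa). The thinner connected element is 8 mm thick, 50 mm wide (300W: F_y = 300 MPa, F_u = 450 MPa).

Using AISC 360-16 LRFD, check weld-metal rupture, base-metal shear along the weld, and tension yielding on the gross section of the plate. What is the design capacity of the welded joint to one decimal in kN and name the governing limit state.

Weld metal: throat = 0.707×5 = 3.535 mm, L = 61 mm. φR_n = 0.75 × 0.6 × 480 × 3.535 × 61 = 46.6 kN.
Base metal shear (8 mm plate): yield φR_n = 1.0×0.6×300×8×61 = 87.8 kN; rupture φR_n = 0.75×0.6×450×8×61 = 98.8 kN; take 87.8 kN (yield).
Tension yield (gross): A_g = 50×8 = 400 mm². φR_n = 0.90 × 300 × 400 = 108.0 kN.
Governing: min(46.6, 87.8, 108.0) = 46.6 kN → weld metal.

46.6 kN (weld metal governs)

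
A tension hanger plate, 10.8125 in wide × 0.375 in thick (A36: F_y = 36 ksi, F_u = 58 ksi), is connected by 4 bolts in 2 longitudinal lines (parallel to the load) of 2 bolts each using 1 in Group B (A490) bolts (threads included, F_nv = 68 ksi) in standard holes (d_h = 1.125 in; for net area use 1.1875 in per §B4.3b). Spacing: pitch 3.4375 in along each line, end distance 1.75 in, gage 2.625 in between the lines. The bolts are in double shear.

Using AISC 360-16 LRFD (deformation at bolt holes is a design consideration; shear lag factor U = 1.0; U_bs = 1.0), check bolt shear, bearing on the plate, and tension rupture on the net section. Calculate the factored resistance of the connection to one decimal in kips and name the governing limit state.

124.8 kips (bearing governs)

Bolt shear: A_b = π(1)²/4 = 0.7854 in². φR_n = 0.75 × 68 × 0.7854 × 4 × 2 = 320.4 kips.
Bearing (0.375 in plate, F_u = 58 ksi): end bolts L_c = 1.75 − 1.125/2 = 1.1875, R_n = min(1.2×1.1875×0.375×58, 2.4×1×0.375×58) = 30.994 kips/bolt; interior L_c = 3.4375 − 1.125 = 2.3125, R_n = 52.2 kips/bolt. φR_n = 0.75 × (2×30.994 + 2×52.2) = 124.8 kips.
Tension rupture (net): A_n = (10.8125 − 2×1.1875)×0.375 = 3.1641 in² (U = 1.0, A_e = A_n). φR_n = 0.75 × 58 × 3.1641 = 137.6 kips.
Governing: min(320.4, 124.8, 137.6) = 124.8 kips → bearing.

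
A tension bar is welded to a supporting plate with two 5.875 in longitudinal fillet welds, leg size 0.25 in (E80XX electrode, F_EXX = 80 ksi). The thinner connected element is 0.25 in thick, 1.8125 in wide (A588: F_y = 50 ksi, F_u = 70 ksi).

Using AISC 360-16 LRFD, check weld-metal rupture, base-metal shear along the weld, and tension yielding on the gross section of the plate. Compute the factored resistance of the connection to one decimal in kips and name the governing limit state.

20.4 kips (gross-section yield governs)

Weld metal: throat = 0.707×0.25 = 0.17675 in, L = 2×5.875 = 11.75 in. φR_n = 0.75 × 0.6 × 80 × 0.17675 × 11.75 = 74.8 kips.
Base metal shear (0.25 in plate): yield φR_n = 1.0×0.6×50×0.25×11.75 = 88.1 kips; rupture φR_n = 0.75×0.6×70×0.25×11.75 = 92.5 kips; take 88.1 kips (yield).
Tension yield (gross): A_g = 1.8125×0.25 = 0.45313 in². φR_n = 0.90 × 50 × 0.45313 = 20.4 kips.
Governing: min(74.8, 88.1, 20.4) = 20.4 kips → gross-section yield.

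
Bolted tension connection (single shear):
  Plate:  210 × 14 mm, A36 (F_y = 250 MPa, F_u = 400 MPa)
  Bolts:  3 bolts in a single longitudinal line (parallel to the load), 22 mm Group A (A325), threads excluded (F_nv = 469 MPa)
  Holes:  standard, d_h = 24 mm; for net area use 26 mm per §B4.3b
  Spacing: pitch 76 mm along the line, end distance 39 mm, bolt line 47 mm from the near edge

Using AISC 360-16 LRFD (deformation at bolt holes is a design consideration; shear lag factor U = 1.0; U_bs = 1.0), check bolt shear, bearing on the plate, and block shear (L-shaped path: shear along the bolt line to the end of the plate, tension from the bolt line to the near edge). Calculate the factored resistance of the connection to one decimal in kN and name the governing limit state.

401.1 kN (bolt shear governs)

Bolt shear: A_b = π(22)²/4 = 380.13 mm². φR_n = 0.75 × 469 × 380.13 × 3 × 1 = 401.1 kN.
Bearing (14 mm plate, F_u = 400 MPa): end bolts L_c = 39 − 24/2 = 27, R_n = min(1.2×27×14×400, 2.4×22×14×400) = 181.44 kN/bolt; interior L_c = 76 − 24 = 52, R_n = 295.68 kN/bolt. φR_n = 0.75 × (1×181.44 + 2×295.68) = 579.6 kN.
Block shear: shear path 1×[39+2×76] = 1×191 mm, A_gv = 2674, A_nv = 1×(191 − 2.5×26)×14 = 1764 mm²; tension to near edge: (47 − 0.5×26)×14 = 476 mm². R_n = min(0.6×400×1764, 0.6×250×2674) + 1.0×400×476 = min(423.36, 401.1) + 190.4 = 591.5 kN. φR_n = 0.75 × 591.5 = 443.6 kN.
Governing: min(401.1, 579.6, 443.6) = 401.1 kN → bolt shear.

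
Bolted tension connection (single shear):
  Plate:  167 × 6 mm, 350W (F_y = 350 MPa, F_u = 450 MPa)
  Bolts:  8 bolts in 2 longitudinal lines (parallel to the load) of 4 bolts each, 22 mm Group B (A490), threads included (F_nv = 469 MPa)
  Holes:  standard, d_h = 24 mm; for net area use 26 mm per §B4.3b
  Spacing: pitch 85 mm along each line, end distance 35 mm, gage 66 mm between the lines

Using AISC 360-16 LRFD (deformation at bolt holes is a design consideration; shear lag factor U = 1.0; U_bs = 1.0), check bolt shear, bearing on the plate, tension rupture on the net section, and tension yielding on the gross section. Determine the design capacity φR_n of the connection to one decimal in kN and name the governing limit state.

Bolt shear: A_b = π(22)²/4 = 380.13 mm². φR_n = 0.75 × 469 × 380.13 × 8 × 1 = 1069.7 kN.
Bearing (6 mm plate, F_u = 450 MPa): end bolts L_c = 35 − 24/2 = 23, R_n = min(1.2×23×6×450, 2.4×22×6×450) = 74.52 kN/bolt; interior L_c = 85 − 24 = 61, R_n = 142.56 kN/bolt. φR_n = 0.75 × (2×74.52 + 6×142.56) = 753.3 kN.
Tension rupture (net): A_n = (167 − 2×26)×6 = 690 mm² (U = 1.0, A_e = A_n). φR_n = 0.75 × 450 × 690 = 232.9 kN.
Tension yield (gross): A_g = 167×6 = 1002 mm². φR_n = 0.90 × 350 × 1002 = 315.6 kN.
Governing: min(1069.7, 753.3, 232.9, 315.6) = 232.9 kN → net-section rupture.

232.9 kN (net-section rupture governs)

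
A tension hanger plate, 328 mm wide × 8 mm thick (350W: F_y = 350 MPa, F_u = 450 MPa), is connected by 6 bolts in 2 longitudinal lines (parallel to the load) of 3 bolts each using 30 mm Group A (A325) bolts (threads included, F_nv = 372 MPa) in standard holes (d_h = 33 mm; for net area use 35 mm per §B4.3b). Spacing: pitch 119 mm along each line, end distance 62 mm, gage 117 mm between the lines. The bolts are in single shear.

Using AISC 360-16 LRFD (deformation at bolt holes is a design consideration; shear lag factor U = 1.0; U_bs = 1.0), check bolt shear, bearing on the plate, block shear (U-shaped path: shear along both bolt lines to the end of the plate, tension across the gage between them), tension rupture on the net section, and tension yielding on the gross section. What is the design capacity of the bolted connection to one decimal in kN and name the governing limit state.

Bolt shear: A_b = π(30)²/4 = 706.86 mm². φR_n = 0.75 × 372 × 706.86 × 6 × 1 = 1183.3 kN.
Bearing (8 mm plate, F_u = 450 MPa): end bolts L_c = 62 − 33/2 = 45.5, R_n = min(1.2×45.5×8×450, 2.4×30×8×450) = 196.56 kN/bolt; interior L_c = 119 − 33 = 86, R_n = 259.2 kN/bolt. φR_n = 0.75 × (2×196.56 + 4×259.2) = 1072.4 kN.
Block shear: shear path 2×[62+2×119] = 2×300 mm, A_gv = 4800, A_nv = 2×(300 − 2.5×35)×8 = 3400 mm²; tension across gage: (117 − 1×35)×8 = 656 mm². R_n = min(0.6×450×3400, 0.6×350×4800) + 1.0×450×656 = min(918, 1008) + 295.2 = 1213.2 kN. φR_n = 0.75 × 1213.2 = 909.9 kN.
Tension rupture (net): A_n = (328 − 2×35)×8 = 2064 mm² (U = 1.0, A_e = A_n). φR_n = 0.75 × 450 × 2064 = 696.6 kN.
Tension yield (gross): A_g = 328×8 = 2624 mm². φR_n = 0.90 × 350 × 2624 = 826.6 kN.
Governing: min(1183.3, 1072.4, 909.9, 696.6, 826.6) = 696.6 kN → net-section rupture.

696.6 kN (net-section rupture governs)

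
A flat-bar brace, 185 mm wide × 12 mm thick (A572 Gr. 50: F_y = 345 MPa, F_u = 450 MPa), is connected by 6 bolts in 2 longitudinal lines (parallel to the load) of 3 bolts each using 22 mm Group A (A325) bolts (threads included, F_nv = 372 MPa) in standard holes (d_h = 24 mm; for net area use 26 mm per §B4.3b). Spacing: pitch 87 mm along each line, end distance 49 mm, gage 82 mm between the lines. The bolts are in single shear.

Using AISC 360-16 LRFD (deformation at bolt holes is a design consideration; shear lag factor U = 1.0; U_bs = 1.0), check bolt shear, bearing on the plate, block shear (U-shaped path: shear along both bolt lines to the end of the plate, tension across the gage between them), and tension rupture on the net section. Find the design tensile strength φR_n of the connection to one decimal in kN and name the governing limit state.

538.7 kN (net-section rupture governs)

Bolt shear: A_b = π(22)²/4 = 380.13 mm². φR_n = 0.75 × 372 × 380.13 × 6 × 1 = 636.3 kN.
Bearing (12 mm plate, F_u = 450 MPa): end bolts L_c = 49 − 24/2 = 37, R_n = min(1.2×37×12×450, 2.4×22×12×450) = 239.76 kN/bolt; interior L_c = 87 − 24 = 63, R_n = 285.12 kN/bolt. φR_n = 0.75 × (2×239.76 + 4×285.12) = 1215.0 kN.
Block shear: shear path 2×[49+2×87] = 2×223 mm, A_gv = 5352, A_nv = 2×(223 − 2.5×26)×12 = 3792 mm²; tension across gage: (82 − 1×26)×12 = 672 mm². R_n = min(0.6×450×3792, 0.6×345×5352) + 1.0×450×672 = min(1023.8, 1107.9) + 302.4 = 1326.2 kN. φR_n = 0.75 × 1326.2 = 994.7 kN.
Tension rupture (net): A_n = (185 − 2×26)×12 = 1596 mm² (U = 1.0, A_e = A_n). φR_n = 0.75 × 450 × 1596 = 538.7 kN.
Governing: min(636.3, 1215.0, 994.7, 538.7) = 538.7 kN → net-section rupture.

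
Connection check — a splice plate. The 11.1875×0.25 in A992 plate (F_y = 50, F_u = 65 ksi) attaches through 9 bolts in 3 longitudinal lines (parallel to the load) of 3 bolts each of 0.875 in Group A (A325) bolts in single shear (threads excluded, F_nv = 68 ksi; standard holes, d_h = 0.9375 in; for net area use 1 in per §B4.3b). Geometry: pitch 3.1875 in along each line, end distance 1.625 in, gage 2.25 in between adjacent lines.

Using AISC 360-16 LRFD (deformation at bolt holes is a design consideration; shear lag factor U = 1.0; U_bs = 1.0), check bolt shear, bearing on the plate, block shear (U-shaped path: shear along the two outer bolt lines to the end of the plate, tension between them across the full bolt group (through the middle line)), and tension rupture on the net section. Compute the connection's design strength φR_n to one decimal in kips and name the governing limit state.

99.8 kips (net-section rupture governs)

Bolt shear: A_b = π(0.875)²/4 = 0.60132 in². φR_n = 0.75 × 68 × 0.60132 × 9 × 1 = 276.0 kips.
Bearing (0.25 in plate, F_u = 65 ksi): end bolts L_c = 1.625 − 0.9375/2 = 1.15625, R_n = min(1.2×1.15625×0.25×65, 2.4×0.875×0.25×65) = 22.547 kips/bolt; interior L_c = 3.1875 − 0.9375 = 2.25, R_n = 34.125 kips/bolt. φR_n = 0.75 × (3×22.547 + 6×34.125) = 204.3 kips.
Block shear: shear path 2×[1.625+2×3.1875] = 2×8 in, A_gv = 4, A_nv = 2×(8 − 2.5×1)×0.25 = 2.75 in²; tension across gage: (4.5 − 2×1)×0.25 = 0.625 in². R_n = min(0.6×65×2.75, 0.6×50×4) + 1.0×65×0.625 = min(107.25, 120) + 40.625 = 147.88 kips. φR_n = 0.75 × 147.88 = 110.9 kips.
Tension rupture (net): A_n = (11.1875 − 3×1)×0.25 = 2.0469 in² (U = 1.0, A_e = A_n). φR_n = 0.75 × 65 × 2.0469 = 99.8 kips.
Governing: min(276.0, 204.3, 110.9, 99.8) = 99.8 kips → net-section rupture.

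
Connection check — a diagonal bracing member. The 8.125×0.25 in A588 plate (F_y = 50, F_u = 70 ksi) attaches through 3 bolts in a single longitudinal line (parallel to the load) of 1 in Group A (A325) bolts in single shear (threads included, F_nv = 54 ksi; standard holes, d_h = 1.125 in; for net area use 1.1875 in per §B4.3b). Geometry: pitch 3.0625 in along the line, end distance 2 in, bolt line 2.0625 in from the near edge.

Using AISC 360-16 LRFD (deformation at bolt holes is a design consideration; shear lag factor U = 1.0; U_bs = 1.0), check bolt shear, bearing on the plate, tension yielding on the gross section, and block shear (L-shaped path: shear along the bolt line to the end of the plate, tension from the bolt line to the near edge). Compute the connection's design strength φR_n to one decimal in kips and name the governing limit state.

Bolt shear: A_b = π(1)²/4 = 0.7854 in². φR_n = 0.75 × 54 × 0.7854 × 3 × 1 = 95.4 kips.
Bearing (0.25 in plate, F_u = 70 ksi): end bolts L_c = 2 − 1.125/2 = 1.4375, R_n = min(1.2×1.4375×0.25×70, 2.4×1×0.25×70) = 30.188 kips/bolt; interior L_c = 3.0625 − 1.125 = 1.9375, R_n = 40.688 kips/bolt. φR_n = 0.75 × (1×30.188 + 2×40.688) = 83.7 kips.
Tension yield (gross): A_g = 8.125×0.25 = 2.0313 in². φR_n = 0.90 × 50 × 2.0313 = 91.4 kips.
Block shear: shear path 1×[2+2×3.0625] = 1×8.125 in, A_gv = 2.0313, A_nv = 1×(8.125 − 2.5×1.1875)×0.25 = 1.2891 in²; tension to near edge: (2.0625 − 0.5×1.1875)×0.25 = 0.36719 in². R_n = min(0.6×70×1.2891, 0.6×50×2.0313) + 1.0×70×0.36719 = min(54.142, 60.939) + 25.703 = 79.845 kips. φR_n = 0.75 × 79.845 = 59.9 kips.
Governing: min(95.4, 83.7, 91.4, 59.9) = 59.9 kips → block shear.

59.9 kips (block shear governs)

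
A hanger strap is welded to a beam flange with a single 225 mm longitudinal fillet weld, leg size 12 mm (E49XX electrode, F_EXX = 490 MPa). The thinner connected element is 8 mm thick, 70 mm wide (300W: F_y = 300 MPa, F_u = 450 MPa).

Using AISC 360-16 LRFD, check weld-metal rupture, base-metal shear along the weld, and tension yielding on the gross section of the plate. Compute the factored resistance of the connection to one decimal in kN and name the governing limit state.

151.2 kN (gross-section yield governs)

Weld metal: throat = 0.707×12 = 8.484 mm, L = 225 mm. φR_n = 0.75 × 0.6 × 490 × 8.484 × 225 = 420.9 kN.
Base metal shear (8 mm plate): yield φR_n = 1.0×0.6×300×8×225 = 324.0 kN; rupture φR_n = 0.75×0.6×450×8×225 = 364.5 kN; take 324.0 kN (yield).
Tension yield (gross): A_g = 70×8 = 560 mm². φR_n = 0.90 × 300 × 560 = 151.2 kN.
Governing: min(420.9, 324.0, 151.2) = 151.2 kN → gross-section yield.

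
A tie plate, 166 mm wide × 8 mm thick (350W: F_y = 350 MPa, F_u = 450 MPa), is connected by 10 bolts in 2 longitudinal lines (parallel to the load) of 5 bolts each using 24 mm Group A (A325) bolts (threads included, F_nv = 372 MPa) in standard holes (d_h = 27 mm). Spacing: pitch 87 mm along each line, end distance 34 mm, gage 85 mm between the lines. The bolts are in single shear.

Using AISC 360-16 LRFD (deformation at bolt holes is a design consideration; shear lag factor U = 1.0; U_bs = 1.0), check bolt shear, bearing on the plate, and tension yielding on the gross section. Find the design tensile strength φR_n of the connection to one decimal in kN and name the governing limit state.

Bolt shear: A_b = π(24)²/4 = 452.39 mm². φR_n = 0.75 × 372 × 452.39 × 10 × 1 = 1262.2 kN.
Bearing (8 mm plate, F_u = 450 MPa): end bolts L_c = 34 − 27/2 = 20.5, R_n = min(1.2×20.5×8×450, 2.4×24×8×450) = 88.56 kN/bolt; interior L_c = 87 − 27 = 60, R_n = 207.36 kN/bolt. φR_n = 0.75 × (2×88.56 + 8×207.36) = 1377.0 kN.
Tension yield (gross): A_g = 166×8 = 1328 mm². φR_n = 0.90 × 350 × 1328 = 418.3 kN.
Governing: min(1262.2, 1377.0, 418.3) = 418.3 kN → gross-section yield.

418.3 kN (gross-section yield governs)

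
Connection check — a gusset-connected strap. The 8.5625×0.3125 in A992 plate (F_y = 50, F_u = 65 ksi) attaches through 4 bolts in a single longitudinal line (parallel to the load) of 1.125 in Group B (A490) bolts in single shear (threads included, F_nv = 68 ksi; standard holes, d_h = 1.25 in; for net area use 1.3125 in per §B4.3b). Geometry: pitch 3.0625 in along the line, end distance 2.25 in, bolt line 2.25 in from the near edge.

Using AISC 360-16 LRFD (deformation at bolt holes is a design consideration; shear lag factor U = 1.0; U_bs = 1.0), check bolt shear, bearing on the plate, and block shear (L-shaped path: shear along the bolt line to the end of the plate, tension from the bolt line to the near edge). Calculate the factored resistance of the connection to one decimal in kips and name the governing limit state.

Bolt shear: A_b = π(1.125)²/4 = 0.99402 in². φR_n = 0.75 × 68 × 0.99402 × 4 × 1 = 202.8 kips.
Bearing (0.3125 in plate, F_u = 65 ksi): end bolts L_c = 2.25 − 1.25/2 = 1.625, R_n = min(1.2×1.625×0.3125×65, 2.4×1.125×0.3125×65) = 39.609 kips/bolt; interior L_c = 3.0625 − 1.25 = 1.8125, R_n = 44.18 kips/bolt. φR_n = 0.75 × (1×39.609 + 3×44.18) = 129.1 kips.
Block shear: shear path 1×[2.25+3×3.0625] = 1×11.4375 in, A_gv = 3.5742, A_nv = 1×(11.4375 − 3.5×1.3125)×0.3125 = 2.1387 in²; tension to near edge: (2.25 − 0.5×1.3125)×0.3125 = 0.49805 in². R_n = min(0.6×65×2.1387, 0.6×50×3.5742) + 1.0×65×0.49805 = min(83.409, 107.23) + 32.373 = 115.78 kips. φR_n = 0.75 × 115.78 = 86.8 kips.
Governing: min(202.8, 129.1, 86.8) = 86.8 kips → block shear.

86.8 kips (block shear governs)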